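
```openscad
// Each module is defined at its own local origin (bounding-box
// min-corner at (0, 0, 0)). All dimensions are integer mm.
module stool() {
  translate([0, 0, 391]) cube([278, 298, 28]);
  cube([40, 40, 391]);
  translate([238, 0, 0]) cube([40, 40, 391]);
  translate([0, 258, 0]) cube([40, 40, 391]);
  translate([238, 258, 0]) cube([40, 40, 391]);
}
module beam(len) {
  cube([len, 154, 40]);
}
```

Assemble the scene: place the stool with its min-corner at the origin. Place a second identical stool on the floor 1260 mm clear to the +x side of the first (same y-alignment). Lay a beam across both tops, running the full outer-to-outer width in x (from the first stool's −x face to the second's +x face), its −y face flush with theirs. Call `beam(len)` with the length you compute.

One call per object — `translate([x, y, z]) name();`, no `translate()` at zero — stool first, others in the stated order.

stool();
translate([1538, 0, 0]) stool();
translate([0, 0, 419]) beam(1816);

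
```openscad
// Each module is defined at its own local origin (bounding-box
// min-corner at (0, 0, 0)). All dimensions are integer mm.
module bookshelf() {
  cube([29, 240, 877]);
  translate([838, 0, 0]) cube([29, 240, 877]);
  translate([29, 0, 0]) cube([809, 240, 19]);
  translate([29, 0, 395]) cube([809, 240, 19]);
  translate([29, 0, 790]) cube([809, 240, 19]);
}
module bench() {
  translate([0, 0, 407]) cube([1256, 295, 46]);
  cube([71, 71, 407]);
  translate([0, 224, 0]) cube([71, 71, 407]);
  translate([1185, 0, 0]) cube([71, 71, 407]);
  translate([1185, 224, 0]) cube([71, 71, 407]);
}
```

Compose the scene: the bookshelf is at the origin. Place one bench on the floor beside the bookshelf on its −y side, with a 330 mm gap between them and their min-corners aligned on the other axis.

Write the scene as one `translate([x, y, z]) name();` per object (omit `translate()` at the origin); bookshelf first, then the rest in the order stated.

bookshelf();
translate([0, -625, 0]) bench();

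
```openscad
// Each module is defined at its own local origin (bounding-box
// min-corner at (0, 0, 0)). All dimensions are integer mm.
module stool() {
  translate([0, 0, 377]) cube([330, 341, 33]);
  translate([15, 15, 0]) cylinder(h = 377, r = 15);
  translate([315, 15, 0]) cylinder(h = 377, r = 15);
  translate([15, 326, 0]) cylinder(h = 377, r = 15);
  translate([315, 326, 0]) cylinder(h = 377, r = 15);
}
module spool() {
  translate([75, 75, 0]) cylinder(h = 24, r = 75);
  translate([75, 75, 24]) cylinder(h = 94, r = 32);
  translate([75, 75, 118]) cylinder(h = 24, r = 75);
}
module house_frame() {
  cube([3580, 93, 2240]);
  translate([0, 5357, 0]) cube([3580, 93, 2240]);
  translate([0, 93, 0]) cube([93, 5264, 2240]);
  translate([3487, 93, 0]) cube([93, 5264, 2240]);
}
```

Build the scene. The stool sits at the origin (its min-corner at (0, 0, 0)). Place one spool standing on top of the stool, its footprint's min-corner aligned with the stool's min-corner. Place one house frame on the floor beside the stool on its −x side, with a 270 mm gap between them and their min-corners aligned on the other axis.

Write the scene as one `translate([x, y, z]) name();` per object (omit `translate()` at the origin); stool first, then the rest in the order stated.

stool();
translate([0, 0, 410]) spool();
translate([-3850, 0, 0]) house_frame();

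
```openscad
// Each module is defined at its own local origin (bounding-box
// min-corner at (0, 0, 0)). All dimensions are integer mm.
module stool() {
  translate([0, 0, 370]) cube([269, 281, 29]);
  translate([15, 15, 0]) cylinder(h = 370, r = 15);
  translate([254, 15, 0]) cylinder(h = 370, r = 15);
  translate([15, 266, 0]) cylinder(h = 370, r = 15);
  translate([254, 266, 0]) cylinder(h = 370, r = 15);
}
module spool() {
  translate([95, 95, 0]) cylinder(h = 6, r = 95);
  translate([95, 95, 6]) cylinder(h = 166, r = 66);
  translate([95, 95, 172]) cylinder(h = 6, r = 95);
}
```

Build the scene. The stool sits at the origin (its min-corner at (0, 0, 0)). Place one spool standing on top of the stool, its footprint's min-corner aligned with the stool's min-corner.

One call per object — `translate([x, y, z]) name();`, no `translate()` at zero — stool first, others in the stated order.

stool();
translate([0, 0, 399]) spool();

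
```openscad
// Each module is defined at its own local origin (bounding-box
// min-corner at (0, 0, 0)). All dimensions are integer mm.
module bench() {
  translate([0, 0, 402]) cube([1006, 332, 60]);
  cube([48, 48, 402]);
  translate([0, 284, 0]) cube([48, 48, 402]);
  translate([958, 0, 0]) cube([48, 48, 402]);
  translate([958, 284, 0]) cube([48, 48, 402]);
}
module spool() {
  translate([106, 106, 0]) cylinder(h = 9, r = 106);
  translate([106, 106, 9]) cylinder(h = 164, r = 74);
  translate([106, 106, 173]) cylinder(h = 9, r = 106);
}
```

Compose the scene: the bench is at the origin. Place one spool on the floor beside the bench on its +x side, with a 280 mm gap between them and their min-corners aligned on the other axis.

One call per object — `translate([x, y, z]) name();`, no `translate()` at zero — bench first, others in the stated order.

bench();
translate([1286, 0, 0]) spool();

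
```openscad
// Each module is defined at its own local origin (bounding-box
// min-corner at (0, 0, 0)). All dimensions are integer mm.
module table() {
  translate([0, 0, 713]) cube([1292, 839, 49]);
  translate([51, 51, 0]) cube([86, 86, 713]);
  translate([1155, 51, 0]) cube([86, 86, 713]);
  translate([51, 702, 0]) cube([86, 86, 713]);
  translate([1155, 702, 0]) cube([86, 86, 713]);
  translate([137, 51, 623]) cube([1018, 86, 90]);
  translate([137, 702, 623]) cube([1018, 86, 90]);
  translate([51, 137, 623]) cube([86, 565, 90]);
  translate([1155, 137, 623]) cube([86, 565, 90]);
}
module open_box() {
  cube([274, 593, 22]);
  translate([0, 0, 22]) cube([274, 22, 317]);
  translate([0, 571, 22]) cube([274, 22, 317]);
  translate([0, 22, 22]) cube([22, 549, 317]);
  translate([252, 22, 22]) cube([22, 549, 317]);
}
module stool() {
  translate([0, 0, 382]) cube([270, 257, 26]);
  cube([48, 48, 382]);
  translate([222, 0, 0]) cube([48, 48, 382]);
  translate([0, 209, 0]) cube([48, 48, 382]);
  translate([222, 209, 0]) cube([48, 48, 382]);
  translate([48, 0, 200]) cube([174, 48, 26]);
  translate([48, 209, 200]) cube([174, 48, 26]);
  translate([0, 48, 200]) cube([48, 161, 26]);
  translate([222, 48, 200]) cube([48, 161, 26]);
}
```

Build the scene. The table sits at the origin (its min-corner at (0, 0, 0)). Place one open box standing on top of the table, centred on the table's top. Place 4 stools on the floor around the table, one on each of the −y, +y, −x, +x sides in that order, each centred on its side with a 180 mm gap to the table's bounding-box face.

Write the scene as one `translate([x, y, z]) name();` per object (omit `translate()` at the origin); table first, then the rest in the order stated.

table();
translate([509, 123, 762]) open_box();
translate([511, -437, 0]) stool();
translate([511, 1019, 0]) stool();
translate([-450, 291, 0]) stool();
translate([1472, 291, 0]) stool();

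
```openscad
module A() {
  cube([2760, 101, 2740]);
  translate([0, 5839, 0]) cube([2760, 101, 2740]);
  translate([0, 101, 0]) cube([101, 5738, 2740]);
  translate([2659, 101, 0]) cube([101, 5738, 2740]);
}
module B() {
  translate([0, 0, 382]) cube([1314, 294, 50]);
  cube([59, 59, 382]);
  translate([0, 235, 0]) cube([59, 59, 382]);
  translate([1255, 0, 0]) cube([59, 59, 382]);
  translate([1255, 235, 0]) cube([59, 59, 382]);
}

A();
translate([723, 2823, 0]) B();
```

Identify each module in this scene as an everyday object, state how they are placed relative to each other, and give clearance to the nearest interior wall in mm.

Clearances: x = 622, y = 2722; minimum 622 mm.

A is a house frame. B is a bench. The bench sits inside the house frame, centred. The clearance to the nearest interior wall is 622 mm.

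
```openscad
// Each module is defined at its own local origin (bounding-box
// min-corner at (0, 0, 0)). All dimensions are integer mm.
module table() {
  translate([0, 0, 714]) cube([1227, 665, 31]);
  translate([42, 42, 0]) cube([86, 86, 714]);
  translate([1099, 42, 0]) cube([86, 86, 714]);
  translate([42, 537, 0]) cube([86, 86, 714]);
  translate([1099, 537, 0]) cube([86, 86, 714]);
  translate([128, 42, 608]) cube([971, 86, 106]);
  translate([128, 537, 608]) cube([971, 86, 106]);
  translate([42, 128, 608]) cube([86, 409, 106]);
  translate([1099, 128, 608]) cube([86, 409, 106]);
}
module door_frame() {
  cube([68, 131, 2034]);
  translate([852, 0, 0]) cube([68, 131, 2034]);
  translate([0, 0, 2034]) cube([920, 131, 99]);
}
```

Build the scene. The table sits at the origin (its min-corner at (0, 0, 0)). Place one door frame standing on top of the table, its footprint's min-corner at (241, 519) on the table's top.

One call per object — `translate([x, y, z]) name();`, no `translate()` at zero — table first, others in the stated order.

table();
translate([241, 519, 745]) door_frame();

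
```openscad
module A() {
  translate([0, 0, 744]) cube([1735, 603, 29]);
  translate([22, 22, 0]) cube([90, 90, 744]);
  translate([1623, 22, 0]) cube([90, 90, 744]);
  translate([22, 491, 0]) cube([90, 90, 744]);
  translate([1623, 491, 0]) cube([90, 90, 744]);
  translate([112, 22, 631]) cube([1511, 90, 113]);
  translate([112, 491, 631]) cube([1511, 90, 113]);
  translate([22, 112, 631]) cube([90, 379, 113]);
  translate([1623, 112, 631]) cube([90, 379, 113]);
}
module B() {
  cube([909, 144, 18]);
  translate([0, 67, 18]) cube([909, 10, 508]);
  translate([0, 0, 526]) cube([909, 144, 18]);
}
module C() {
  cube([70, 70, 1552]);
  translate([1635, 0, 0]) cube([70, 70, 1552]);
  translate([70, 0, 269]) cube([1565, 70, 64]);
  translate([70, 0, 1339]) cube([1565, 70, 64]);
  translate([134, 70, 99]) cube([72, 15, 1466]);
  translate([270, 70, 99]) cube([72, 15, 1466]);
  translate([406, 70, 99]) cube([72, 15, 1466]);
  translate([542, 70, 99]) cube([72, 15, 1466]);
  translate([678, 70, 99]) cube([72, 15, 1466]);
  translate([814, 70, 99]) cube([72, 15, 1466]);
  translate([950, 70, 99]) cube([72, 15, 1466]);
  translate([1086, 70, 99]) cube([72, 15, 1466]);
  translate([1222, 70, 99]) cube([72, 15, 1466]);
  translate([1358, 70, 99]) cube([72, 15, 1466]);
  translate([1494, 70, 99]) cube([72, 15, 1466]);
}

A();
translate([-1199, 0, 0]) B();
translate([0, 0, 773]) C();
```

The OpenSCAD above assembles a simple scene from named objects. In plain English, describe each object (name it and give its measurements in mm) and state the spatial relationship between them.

A is a table with a 1735×603 mm rectangular top, 29 mm thick, top surface at z = 773 mm, supported by four 90×90 mm square legs, each inset 22 mm from the nearest pair of top edges, running from the floor. Four apron rails, 90 mm thick and 113 mm tall, run between adjacent legs with their top edges flush with the underside of the top and their outer faces flush with the legs' outer faces.

B is an I-beam lying along x, 909 mm long. Overall section height 544 mm. Two flanges 144 mm wide (y) and 18 mm thick, one on the floor and one at the top; a web 10 mm thick runs between them, centred on the flange width.

C is a fence section. Two 70×70 mm posts, 1552 mm tall, stand on the floor with a clear span of 1565 mm between their inner faces. Two horizontal rails of 70×64 mm section span the gap between the posts with their undersides at z = 269 mm and z = 1339 mm, flush with the posts' −y face. 11 pickets, each 72 mm wide, 15 mm thick and 1466 mm tall, are fixed to the +y face of the rails with their bottoms at z = 99 mm, evenly spaced across the span with equal gaps (rounded down to the nearest mm) at the −x end and between each pair — any rounding remainder accumulates at the +x end.

The I-beam is on the floor beside the table on its −x side. The fence section is on top of the table.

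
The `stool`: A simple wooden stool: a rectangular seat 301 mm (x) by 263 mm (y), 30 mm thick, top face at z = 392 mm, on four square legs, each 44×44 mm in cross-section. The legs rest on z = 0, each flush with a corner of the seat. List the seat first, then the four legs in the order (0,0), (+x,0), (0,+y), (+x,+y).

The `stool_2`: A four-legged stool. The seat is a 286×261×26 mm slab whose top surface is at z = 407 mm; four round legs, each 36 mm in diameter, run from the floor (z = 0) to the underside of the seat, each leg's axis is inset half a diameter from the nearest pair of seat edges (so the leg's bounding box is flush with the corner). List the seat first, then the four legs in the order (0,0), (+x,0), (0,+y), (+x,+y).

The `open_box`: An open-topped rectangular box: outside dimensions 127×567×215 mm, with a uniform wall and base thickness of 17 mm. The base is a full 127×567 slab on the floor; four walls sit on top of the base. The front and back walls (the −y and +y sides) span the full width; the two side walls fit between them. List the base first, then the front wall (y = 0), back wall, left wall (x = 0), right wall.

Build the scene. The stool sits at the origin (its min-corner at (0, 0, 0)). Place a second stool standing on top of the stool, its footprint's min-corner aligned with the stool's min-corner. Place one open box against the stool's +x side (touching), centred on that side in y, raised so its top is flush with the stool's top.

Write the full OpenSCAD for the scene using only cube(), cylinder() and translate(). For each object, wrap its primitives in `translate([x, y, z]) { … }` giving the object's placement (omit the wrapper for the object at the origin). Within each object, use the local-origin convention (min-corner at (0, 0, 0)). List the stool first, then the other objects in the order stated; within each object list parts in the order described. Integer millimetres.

translate([0, 0, 362]) cube([301, 263, 30]);
cube([44, 44, 362]);
translate([257, 0, 0]) cube([44, 44, 362]);
translate([0, 219, 0]) cube([44, 44, 362]);
translate([257, 219, 0]) cube([44, 44, 362]);
translate([0, 0, 392]) {
  translate([0, 0, 381]) cube([286, 261, 26]);
  translate([18, 18, 0]) cylinder(h = 381, r = 18);
  translate([268, 18, 0]) cylinder(h = 381, r = 18);
  translate([18, 243, 0]) cylinder(h = 381, r = 18);
  translate([268, 243, 0]) cylinder(h = 381, r = 18);
}
translate([301, -152, 177]) {
  cube([127, 567, 17]);
  translate([0, 0, 17]) cube([127, 17, 198]);
  translate([0, 550, 17]) cube([127, 17, 198]);
  translate([0, 17, 17]) cube([17, 533, 198]);
  translate([110, 17, 17]) cube([17, 533, 198]);
}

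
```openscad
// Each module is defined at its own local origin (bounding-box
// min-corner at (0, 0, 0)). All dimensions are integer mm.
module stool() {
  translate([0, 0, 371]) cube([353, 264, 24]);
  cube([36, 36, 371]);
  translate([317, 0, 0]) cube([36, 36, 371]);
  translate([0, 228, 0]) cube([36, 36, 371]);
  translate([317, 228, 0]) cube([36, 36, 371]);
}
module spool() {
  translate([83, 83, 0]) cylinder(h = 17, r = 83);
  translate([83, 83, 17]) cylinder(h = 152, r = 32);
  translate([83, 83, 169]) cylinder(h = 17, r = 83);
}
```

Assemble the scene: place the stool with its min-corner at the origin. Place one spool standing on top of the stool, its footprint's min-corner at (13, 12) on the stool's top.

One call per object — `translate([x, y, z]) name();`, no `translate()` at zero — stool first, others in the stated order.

stool();
translate([13, 12, 395]) spool();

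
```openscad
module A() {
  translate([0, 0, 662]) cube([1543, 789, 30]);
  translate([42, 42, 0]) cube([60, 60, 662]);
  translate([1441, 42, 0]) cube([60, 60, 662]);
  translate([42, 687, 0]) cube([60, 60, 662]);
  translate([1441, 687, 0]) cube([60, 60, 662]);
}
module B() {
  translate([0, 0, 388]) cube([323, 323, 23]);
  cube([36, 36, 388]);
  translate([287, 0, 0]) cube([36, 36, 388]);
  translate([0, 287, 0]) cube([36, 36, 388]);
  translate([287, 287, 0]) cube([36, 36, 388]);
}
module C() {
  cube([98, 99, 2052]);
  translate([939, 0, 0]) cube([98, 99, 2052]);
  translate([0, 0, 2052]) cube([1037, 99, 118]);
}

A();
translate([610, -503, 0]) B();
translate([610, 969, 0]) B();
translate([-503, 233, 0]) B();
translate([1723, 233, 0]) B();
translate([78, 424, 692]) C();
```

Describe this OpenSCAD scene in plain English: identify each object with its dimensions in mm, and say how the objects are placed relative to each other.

A is a table: top 1543 mm (x) × 789 mm (y), 30 mm thick, upper face at z = 692 mm, on four 60×60 mm square legs, each inset 42 mm from the nearest pair of top edges, running from z = 0 to the bottom of the top.

B is a simple wooden stool: a rectangular seat 323 mm (x) by 323 mm (y), 23 mm thick, top face at z = 411 mm, on four square legs, each 36×36 mm in cross-section. The legs rest on z = 0, each flush with a corner of the seat.

C is a rectangular door frame: two vertical jambs of 98×99 mm section, 2052 mm tall, with a clear opening 841 mm wide between their inner faces. A header 118 mm tall and 99 mm deep lies on top of the jambs and spans the full outside width.

Four stools sit around the table at the −y, +y, −x, +x sides. The door frame is on top of the table.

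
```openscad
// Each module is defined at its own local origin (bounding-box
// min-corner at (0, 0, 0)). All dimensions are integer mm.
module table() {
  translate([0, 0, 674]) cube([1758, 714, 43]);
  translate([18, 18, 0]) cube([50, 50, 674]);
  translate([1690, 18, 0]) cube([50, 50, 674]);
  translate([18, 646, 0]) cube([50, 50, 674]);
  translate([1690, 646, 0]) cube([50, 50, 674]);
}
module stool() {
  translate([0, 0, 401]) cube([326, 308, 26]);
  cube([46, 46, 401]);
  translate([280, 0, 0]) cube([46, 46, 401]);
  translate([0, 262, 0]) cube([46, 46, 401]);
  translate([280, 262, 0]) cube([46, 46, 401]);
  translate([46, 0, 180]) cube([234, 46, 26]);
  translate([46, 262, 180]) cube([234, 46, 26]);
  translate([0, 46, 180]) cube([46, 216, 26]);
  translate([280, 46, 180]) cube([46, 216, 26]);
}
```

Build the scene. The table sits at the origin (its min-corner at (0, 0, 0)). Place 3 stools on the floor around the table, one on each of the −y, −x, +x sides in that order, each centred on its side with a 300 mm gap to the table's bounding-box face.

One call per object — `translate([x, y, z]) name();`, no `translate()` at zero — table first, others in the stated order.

table();
translate([716, -608, 0]) stool();
translate([-626, 203, 0]) stool();
translate([2058, 203, 0]) stool();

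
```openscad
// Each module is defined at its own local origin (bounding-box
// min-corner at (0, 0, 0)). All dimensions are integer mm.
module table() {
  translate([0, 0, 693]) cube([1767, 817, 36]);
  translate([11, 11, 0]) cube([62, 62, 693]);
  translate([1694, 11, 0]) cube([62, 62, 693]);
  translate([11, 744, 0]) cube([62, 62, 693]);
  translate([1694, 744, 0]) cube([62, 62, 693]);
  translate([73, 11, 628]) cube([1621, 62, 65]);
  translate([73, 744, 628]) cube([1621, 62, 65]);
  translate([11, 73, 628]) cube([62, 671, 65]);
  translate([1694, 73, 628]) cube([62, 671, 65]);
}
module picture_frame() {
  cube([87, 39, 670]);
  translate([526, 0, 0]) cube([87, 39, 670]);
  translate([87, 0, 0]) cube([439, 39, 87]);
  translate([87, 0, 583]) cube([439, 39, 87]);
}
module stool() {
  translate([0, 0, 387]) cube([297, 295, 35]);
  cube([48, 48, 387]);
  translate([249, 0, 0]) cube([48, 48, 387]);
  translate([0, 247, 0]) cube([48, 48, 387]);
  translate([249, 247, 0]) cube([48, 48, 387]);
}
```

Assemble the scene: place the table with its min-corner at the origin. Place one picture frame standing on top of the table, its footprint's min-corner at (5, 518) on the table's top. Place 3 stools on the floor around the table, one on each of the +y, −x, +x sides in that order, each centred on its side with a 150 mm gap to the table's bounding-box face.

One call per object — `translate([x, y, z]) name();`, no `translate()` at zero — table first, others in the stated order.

table();
translate([5, 518, 729]) picture_frame();
translate([735, 967, 0]) stool();
translate([-447, 261, 0]) stool();
translate([1917, 261, 0]) stool();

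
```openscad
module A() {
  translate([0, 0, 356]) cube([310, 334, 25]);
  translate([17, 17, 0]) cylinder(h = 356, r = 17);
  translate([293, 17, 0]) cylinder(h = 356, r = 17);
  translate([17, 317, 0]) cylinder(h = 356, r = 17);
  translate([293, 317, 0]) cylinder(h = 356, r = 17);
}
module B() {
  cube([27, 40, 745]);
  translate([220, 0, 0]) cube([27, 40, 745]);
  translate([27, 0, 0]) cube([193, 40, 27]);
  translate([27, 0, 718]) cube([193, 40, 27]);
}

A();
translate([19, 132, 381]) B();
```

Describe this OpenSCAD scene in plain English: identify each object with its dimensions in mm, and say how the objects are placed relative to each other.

A is a four-legged stool. The seat is 310×334 mm, 25 mm thick, top at z = 381 mm. It stands on four round legs, each 34 mm in diameter, from z = 0 to the seat underside, each leg's axis is inset half a diameter from the nearest pair of seat edges (so the leg's bounding box is flush with the corner).

B is a picture frame with a 193×691 mm rectangular opening (x by z) and a uniform 27 mm border on every side. Frame depth is 40 mm along y. It is built from two vertical stiles running the full outside height and two horizontal rails spanning the gap between the stiles.

The picture frame is on top of the stool.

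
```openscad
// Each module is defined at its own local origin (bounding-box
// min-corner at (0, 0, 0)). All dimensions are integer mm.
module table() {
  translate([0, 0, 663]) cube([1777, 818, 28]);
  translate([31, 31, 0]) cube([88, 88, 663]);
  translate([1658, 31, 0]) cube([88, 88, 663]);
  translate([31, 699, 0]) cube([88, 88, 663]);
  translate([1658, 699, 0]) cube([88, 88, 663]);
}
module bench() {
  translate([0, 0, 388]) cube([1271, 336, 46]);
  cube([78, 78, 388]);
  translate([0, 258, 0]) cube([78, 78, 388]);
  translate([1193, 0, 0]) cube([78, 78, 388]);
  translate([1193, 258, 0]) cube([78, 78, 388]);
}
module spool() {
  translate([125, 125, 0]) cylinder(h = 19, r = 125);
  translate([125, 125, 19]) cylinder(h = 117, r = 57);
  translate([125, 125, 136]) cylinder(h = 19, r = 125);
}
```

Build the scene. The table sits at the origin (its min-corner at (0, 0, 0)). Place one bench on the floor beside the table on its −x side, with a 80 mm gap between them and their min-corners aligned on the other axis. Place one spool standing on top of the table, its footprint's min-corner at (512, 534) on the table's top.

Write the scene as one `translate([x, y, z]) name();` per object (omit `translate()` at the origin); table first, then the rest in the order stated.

table();
translate([-1351, 0, 0]) bench();
translate([512, 534, 691]) spool();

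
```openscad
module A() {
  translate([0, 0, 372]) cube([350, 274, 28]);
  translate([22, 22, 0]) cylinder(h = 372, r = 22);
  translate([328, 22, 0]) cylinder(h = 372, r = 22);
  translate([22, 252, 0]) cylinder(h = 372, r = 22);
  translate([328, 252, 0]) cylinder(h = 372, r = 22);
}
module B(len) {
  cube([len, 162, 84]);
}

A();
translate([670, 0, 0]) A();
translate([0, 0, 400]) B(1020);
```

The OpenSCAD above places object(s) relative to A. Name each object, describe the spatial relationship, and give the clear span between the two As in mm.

Second stool starts at x = 670; first ends at x = 350; clear span = 670 − 350 = 320 mm.

A is a stool. B is a beam. A beam spans the tops of two stools. The clear span between the two stools is 320 mm.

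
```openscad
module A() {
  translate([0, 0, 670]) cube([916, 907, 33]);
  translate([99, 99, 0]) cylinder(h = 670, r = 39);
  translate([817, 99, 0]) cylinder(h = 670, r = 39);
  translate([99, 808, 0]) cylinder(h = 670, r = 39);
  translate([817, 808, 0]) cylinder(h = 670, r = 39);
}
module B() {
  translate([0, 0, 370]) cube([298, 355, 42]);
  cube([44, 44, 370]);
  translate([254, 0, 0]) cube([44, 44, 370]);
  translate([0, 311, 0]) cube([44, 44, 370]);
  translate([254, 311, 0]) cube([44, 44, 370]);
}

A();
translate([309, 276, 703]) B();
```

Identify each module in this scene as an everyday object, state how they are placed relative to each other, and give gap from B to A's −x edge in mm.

A is a table. B is a stool. The stool is on top of the table, centred. The gap from the stool to the table's −x edge is 309 mm.

The stool's min-x is at 309; the table's min-x is 0; gap = 309 mm.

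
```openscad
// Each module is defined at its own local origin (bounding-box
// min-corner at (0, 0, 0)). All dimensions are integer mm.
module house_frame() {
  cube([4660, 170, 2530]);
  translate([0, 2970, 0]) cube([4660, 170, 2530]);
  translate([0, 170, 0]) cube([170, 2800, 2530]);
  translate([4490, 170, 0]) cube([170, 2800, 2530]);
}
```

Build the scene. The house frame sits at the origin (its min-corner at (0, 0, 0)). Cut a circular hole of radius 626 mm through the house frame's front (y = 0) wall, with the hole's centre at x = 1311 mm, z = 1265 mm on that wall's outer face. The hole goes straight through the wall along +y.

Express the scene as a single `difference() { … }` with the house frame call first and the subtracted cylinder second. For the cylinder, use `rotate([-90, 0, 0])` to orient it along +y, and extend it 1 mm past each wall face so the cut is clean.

difference() {
  house_frame();
  translate([1311, -1, 1265]) rotate([-90, 0, 0]) cylinder(h = 172, r = 626);
}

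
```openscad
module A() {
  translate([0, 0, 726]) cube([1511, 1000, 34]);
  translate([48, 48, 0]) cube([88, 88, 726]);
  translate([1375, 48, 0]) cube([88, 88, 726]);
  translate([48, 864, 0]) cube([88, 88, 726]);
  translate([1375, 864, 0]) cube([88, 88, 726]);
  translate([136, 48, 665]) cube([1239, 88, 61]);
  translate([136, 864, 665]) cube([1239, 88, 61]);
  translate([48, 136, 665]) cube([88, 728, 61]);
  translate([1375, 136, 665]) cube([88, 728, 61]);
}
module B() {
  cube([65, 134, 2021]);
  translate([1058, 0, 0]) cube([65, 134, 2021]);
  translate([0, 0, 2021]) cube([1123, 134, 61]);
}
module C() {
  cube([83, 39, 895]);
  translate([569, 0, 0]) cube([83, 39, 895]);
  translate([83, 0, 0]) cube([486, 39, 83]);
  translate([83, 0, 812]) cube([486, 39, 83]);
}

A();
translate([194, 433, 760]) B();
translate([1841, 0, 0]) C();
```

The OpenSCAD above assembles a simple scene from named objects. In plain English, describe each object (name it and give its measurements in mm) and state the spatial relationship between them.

A is a rectangular dining table. The top is 1511×1000×34 mm with its upper surface at z = 760 mm. It stands on four 88×88 mm square legs, each inset 48 mm from the nearest pair of top edges, running from the floor to the underside of the top. Four apron rails, 88 mm thick and 61 mm tall, run between adjacent legs with their top edges flush with the underside of the top and their outer faces flush with the legs' outer faces.

B is a door frame. The clear opening is 993 mm wide and 2021 mm high. Two 65 mm wide jambs, 134 mm deep, stand either side of the opening from the floor to the top of the opening. A 61 mm thick head sits across the top of both jambs, spanning the full outside width of the frame.

C is a rectangular picture frame lying in the x–z plane (depth along y). The opening is 486 mm wide (x) by 729 mm tall (z), surrounded by a border 83 mm wide on all four sides. The frame is 39 mm deep and is made of two full-height vertical stiles with two horizontal rails fitted between them.

The door frame is on top of the table, centred. The picture frame is on the floor beside the table on its +x side.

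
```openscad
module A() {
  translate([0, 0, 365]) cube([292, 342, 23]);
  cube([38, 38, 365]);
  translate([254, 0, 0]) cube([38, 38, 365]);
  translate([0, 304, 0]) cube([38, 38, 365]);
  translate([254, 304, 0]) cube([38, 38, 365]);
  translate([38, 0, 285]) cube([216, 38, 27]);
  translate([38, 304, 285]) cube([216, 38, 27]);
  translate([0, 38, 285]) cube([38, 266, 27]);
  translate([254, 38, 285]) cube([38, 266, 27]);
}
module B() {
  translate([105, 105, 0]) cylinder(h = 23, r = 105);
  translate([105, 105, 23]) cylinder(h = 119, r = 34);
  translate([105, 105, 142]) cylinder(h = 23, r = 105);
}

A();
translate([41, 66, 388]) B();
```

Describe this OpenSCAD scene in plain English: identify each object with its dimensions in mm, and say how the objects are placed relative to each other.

A is a four-legged stool. The seat is 292×342 mm, 23 mm thick, top at z = 388 mm. It stands on four square legs, each 38×38 mm in cross-section, from z = 0 to the seat underside, each flush with a corner of the seat. Four stretchers, 38 mm wide and 27 mm tall, connect adjacent legs with their undersides at z = 285 mm, each running between the inner faces of the legs it joins and aligned with the legs' outer faces on the other axis.

B is a spool: two coaxial disc flanges of radius 105 mm and thickness 23 mm, joined by a core cylinder of radius 34 mm and height 119 mm. The lower flange rests on z = 0 and the three cylinders share a vertical axis.

The spool is on top of the stool, centred.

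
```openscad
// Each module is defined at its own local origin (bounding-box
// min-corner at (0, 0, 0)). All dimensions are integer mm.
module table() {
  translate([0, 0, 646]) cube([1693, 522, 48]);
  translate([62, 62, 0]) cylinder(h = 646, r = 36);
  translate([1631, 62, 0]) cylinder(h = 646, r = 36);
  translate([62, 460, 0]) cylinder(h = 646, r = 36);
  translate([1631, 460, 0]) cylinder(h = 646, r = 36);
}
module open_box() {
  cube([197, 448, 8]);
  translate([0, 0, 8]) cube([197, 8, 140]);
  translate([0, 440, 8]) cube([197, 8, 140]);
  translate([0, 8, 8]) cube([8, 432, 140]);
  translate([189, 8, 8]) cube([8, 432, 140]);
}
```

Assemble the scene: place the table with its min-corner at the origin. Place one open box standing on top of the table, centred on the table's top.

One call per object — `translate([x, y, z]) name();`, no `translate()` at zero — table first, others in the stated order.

table();
translate([748, 37, 694]) open_box();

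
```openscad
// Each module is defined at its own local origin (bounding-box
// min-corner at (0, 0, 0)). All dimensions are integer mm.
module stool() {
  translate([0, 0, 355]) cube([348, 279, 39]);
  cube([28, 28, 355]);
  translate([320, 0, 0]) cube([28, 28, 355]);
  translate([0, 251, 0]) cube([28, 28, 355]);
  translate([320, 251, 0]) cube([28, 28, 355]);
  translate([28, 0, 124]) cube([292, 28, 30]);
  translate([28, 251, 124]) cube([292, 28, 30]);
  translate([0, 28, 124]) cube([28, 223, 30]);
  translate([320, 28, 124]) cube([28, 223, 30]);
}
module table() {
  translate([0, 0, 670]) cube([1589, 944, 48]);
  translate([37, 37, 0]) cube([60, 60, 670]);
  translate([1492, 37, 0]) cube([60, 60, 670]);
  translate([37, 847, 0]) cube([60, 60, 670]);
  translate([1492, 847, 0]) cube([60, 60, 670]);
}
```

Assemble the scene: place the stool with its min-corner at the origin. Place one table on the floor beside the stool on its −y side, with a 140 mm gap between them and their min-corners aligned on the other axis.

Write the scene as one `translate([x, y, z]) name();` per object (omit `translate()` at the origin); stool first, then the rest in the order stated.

stool();
translate([0, -1084, 0]) table();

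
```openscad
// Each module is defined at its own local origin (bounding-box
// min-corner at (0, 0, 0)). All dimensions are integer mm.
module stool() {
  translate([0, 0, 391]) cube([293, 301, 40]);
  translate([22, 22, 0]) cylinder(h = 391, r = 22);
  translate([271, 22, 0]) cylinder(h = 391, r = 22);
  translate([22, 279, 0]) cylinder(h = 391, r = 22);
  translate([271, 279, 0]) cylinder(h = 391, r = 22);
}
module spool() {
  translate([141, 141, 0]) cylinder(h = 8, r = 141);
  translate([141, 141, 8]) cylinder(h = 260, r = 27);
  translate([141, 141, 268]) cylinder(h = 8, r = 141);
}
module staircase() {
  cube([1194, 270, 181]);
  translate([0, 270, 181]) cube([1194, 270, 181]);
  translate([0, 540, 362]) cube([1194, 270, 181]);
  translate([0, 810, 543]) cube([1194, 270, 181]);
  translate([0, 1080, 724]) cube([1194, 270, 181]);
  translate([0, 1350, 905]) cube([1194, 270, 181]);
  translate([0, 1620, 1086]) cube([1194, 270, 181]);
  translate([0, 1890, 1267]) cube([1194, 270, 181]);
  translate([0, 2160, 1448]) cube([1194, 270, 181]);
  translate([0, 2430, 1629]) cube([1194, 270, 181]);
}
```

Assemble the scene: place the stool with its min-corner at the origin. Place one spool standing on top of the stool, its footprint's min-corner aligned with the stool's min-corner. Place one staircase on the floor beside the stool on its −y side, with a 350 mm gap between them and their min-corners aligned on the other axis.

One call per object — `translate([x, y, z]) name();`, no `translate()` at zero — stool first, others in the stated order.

stool();
translate([0, 0, 431]) spool();
translate([0, -3050, 0]) staircase();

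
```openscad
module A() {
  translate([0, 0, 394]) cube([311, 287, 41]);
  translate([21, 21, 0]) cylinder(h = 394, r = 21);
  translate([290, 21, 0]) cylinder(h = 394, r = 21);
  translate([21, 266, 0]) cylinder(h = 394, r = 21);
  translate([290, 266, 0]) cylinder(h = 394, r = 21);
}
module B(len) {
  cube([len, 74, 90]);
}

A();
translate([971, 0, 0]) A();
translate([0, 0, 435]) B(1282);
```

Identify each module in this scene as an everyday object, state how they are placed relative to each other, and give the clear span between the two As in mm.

Second stool starts at x = 971; first ends at x = 311; clear span = 971 − 311 = 660 mm.

A is a stool. B is a beam. A beam spans the tops of two stools. The clear span between the two stools is 660 mm.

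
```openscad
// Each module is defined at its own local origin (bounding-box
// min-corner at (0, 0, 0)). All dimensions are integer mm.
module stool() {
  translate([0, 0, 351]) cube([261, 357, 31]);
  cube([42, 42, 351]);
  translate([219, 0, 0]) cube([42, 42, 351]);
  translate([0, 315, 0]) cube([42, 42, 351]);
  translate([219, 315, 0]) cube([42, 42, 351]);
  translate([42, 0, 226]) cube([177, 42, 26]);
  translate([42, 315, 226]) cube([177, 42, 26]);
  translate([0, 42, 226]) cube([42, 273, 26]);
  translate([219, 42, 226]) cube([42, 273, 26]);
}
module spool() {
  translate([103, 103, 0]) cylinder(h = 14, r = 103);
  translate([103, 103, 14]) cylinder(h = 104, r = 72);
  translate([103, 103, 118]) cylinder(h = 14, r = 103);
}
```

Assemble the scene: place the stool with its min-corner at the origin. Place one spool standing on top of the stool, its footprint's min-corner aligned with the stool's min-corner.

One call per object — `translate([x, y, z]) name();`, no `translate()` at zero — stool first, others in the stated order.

stool();
translate([0, 0, 382]) spool();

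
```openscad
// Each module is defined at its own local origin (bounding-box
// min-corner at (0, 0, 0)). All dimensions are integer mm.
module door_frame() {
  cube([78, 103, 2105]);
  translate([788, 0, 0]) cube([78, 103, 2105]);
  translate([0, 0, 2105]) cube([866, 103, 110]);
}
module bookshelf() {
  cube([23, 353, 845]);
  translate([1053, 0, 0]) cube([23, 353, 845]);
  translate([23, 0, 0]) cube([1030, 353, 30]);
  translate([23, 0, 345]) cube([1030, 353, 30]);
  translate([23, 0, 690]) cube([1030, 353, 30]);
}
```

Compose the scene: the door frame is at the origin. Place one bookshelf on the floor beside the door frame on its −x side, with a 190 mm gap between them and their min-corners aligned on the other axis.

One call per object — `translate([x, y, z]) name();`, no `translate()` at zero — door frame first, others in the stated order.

door_frame();
translate([-1266, 0, 0]) bookshelf();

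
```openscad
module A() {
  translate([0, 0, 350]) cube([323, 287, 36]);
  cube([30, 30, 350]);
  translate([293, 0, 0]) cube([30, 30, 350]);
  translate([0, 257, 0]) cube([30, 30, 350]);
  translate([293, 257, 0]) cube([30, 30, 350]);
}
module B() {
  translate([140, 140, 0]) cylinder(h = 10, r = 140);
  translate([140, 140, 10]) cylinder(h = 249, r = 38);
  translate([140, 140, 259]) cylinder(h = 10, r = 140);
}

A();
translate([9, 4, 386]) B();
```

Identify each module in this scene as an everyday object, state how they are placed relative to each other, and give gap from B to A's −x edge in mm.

The spool's min-x is at 9; the stool's min-x is 0; gap = 9 mm.

A is a stool. B is a spool. The spool is on top of the stool. The gap from the spool to the stool's −x edge is 9 mm.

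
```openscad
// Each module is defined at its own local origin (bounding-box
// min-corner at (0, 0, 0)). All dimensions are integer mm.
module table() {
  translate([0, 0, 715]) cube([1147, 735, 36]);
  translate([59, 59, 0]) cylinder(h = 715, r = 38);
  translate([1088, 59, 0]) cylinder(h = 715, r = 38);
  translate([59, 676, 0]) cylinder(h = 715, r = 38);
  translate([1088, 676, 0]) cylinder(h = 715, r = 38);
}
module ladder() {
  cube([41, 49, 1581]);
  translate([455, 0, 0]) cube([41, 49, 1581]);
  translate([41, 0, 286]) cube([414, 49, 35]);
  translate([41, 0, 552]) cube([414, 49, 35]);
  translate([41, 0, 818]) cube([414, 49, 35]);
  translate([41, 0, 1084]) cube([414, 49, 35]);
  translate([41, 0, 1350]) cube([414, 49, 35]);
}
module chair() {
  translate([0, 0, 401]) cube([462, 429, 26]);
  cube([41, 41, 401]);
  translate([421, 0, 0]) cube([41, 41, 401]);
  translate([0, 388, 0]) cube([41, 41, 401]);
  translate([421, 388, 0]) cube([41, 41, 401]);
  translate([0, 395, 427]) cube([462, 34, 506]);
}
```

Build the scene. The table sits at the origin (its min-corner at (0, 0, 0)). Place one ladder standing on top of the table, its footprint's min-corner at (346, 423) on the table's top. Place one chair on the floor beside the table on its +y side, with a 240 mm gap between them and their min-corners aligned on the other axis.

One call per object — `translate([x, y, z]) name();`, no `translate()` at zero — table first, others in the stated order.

table();
translate([346, 423, 751]) ladder();
translate([0, 975, 0]) chair();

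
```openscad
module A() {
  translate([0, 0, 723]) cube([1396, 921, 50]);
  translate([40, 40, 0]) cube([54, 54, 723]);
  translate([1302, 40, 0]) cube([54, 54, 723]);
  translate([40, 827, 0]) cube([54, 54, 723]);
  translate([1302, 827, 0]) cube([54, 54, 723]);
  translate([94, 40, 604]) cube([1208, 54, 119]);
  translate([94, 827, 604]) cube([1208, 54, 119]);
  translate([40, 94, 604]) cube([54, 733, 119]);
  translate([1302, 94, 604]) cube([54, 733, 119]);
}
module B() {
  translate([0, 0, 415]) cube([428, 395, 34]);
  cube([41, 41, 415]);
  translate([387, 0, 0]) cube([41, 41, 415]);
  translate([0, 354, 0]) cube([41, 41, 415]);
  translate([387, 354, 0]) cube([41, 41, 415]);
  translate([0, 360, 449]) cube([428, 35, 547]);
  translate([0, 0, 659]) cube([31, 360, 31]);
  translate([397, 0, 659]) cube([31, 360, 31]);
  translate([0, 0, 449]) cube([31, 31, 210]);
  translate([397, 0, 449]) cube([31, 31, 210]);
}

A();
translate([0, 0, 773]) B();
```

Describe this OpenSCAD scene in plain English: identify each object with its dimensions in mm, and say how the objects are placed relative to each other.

A is a table with a 1396×921 mm rectangular top, 50 mm thick, top surface at z = 773 mm, supported by four 54×54 mm square legs, each inset 40 mm from the nearest pair of top edges, running from the floor. Four apron rails, 54 mm thick and 119 mm tall, run between adjacent legs with their top edges flush with the underside of the top and their outer faces flush with the legs' outer faces.

B is a chair: 428×395 mm seat, 34 mm thick, top at z = 449 mm, on four 41 mm square corner legs flush with the seat edges. A 35 mm thick backrest slab spans the full seat width, extending 547 mm above the seat top, its back face flush with the seat's +y edge. Two armrests of 31×31 mm section run along each side from the seat's front edge to the front of the backrest, top faces 241 mm above the seat top and outer faces flush with the seat's x-edges; a 31×31 mm post under the front of each armrest stands on the seat at the front corner.

The chair is on top of the table.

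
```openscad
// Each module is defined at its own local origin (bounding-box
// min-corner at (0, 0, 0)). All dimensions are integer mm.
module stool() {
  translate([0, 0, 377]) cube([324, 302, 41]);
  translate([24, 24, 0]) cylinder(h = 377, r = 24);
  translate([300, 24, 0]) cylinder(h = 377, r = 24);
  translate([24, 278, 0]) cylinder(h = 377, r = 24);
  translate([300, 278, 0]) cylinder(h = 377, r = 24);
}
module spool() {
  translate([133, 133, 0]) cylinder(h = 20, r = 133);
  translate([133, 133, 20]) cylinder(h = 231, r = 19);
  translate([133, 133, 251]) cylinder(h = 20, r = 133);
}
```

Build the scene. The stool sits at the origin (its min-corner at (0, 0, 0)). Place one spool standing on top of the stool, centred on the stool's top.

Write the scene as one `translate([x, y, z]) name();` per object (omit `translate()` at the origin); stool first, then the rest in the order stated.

stool();
translate([29, 18, 418]) spool();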